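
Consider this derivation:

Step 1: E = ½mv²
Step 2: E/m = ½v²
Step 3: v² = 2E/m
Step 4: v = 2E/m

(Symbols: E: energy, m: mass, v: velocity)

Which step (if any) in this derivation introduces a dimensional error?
Step 4

Step 1: E = ½mv² → LHS [L^2 M T^-2], RHS [L^2 M T^-2] ✓
Step 2: E/m = ½v² → LHS [L^2 T^-2], RHS [L^2 T^-2] ✓
Step 3: v² = 2E/m → LHS [L^2 T^-2], RHS [L^2 T^-2] ✓
Step 4: v = 2E/m → LHS [L T^-1], RHS [L^2 T^-2] ✗

The first dimensional inconsistency appears in step 4: v = 2E/m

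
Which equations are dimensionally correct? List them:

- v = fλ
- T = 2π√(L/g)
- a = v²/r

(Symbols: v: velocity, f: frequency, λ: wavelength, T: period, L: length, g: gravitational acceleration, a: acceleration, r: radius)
Dimensionally correct: v = fλ, T = 2π√(L/g), a = v²/r
Dimensionally incorrect: none
Ordered (correct first, then incorrect): v = fλ, T = 2π√(L/g), a = v²/r

- v = fλ: LHS [L T^-1], RHS [L T^-1] → correct ✓
- T = 2π√(L/g): LHS [T], RHS [T] → correct ✓
- a = v²/r: LHS [L T^-2], RHS [L T^-2] → correct ✓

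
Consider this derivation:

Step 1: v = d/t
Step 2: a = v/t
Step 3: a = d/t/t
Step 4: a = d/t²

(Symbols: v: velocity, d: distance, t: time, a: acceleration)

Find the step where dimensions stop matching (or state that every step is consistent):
No step introduces an error — all steps are dimensionally consistent.

Step 1: v = d/t → LHS [L T^-1], RHS [L T^-1] ✓
Step 2: a = v/t → LHS [L T^-2], RHS [L T^-2] ✓
Step 3: a = d/t/t → LHS [L T^-2], RHS [L T^-2] ✓
Step 4: a = d/t² → LHS [L T^-2], RHS [L T^-2] ✓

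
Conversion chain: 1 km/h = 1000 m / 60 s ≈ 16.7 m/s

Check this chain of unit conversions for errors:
The chain is incorrect (it contains an error).

Incorrect: 1 h = 3600 s, not 60 s (1 km/h ≈ 0.278 m/s)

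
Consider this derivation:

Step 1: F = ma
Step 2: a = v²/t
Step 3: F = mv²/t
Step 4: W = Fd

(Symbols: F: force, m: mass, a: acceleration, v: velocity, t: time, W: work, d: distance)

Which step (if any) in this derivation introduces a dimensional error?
Step 2

Step 1: F = ma → LHS [L M T^-2], RHS [L M T^-2] ✓
Step 2: a = v²/t → LHS [L T^-2], RHS [L^2 T^-3] ✗

The first dimensional inconsistency appears in step 2: a = v²/t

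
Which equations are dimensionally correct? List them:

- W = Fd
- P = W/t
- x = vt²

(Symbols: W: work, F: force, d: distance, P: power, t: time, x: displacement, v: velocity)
Dimensionally correct: W = Fd, P = W/t
Dimensionally incorrect: x = vt²
Ordered (correct first, then incorrect): W = Fd, P = W/t, x = vt²

- W = Fd: LHS [L^2 M T^-2], RHS [L^2 M T^-2] → correct ✓
- P = W/t: LHS [L^2 M T^-3], RHS [L^2 M T^-3] → correct ✓
- x = vt²: LHS [L], RHS [L T] → incorrect ✗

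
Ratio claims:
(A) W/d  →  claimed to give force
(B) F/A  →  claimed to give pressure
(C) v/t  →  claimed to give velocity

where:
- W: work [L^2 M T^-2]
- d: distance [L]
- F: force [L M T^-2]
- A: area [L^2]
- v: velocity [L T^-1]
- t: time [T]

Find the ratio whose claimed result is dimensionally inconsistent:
(C) v/t does not give velocity

(A) W/d: [L M T^-2] = force [L M T^-2] ✓
(B) F/A: [L^-1 M T^-2] = pressure [L^-1 M T^-2] ✓
(C) v/t: [L T^-2] ≠ velocity [L T^-1] ✗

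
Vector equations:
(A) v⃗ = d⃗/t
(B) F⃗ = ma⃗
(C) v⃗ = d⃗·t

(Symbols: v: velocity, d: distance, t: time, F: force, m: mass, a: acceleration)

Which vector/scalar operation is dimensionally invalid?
(C) v⃗ = d⃗·t

(A) v⃗ = d⃗/t: LHS [L T^-1], RHS [L T^-1] ✓ — displacement (vector) divided by time (scalar)
(B) F⃗ = ma⃗: LHS [L M T^-2], RHS [L M T^-2] ✓ — Force and acceleration are vectors, mass is a scalar
(C) v⃗ = d⃗·t: LHS [L T^-1], RHS [L T] ✗ — velocity is displacement per time; should be d⃗/t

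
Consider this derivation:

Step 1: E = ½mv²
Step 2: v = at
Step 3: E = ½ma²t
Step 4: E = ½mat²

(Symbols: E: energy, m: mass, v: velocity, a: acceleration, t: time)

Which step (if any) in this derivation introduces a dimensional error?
Step 3

Step 1: E = ½mv² → LHS [L^2 M T^-2], RHS [L^2 M T^-2] ✓
Step 2: v = at → LHS [L T^-1], RHS [L T^-1] ✓
Step 3: E = ½ma²t → LHS [L^2 M T^-2], RHS [L^2 M T^-3] ✗

The first dimensional inconsistency appears in step 3: E = ½ma²t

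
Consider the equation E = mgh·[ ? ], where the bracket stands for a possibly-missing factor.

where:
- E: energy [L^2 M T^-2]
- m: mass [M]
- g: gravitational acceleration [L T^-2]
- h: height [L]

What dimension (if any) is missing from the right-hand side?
Nothing is missing — the bracketed factor must be dimensionless.

E has dimensions [L^2 M T^-2] and mgh already has dimensions [L^2 M T^-2], so E = mgh is dimensionally complete.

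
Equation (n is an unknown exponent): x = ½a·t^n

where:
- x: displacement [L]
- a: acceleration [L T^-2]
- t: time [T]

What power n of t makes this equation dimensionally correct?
n = 2

x has dimensions [L]; t has dimensions [T].
The rest of the RHS has dimensions [L T^-2], so t^n must supply [T^2].
With n = 2: ½a·t^2 has dimensions [L], matching the LHS ✓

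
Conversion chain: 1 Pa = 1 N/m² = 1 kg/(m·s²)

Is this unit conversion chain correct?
The chain is correct (no errors).

Correct: Pascal is Newton per square meter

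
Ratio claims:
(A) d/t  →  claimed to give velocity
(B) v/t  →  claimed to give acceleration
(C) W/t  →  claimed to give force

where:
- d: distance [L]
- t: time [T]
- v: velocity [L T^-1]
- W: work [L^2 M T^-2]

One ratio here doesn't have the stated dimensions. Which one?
(C) W/t does not give force

(A) d/t: [L T^-1] = velocity [L T^-1] ✓
(B) v/t: [L T^-2] = acceleration [L T^-2] ✓
(C) W/t: [L^2 M T^-3] ≠ force [L M T^-2] ✗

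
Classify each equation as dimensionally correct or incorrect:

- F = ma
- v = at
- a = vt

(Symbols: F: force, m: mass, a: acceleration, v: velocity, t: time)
Dimensionally correct: F = ma, v = at
Dimensionally incorrect: a = vt
Ordered (correct first, then incorrect): F = ma, v = at, a = vt

- F = ma: LHS [L M T^-2], RHS [L M T^-2] → correct ✓
- v = at: LHS [L T^-1], RHS [L T^-1] → correct ✓
- a = vt: LHS [L T^-2], RHS [L] → incorrect ✗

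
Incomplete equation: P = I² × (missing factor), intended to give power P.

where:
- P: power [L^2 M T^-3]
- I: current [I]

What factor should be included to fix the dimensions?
R (resistance), dimensions [I^-2 L^2 M T^-3]

P has dimensions [L^2 M T^-3] and I² has dimensions [I^2].
The missing factor must have dimensions [L^2 M T^-3] / [I^2] = [I^-2 L^2 M T^-3], i.e. resistance (R).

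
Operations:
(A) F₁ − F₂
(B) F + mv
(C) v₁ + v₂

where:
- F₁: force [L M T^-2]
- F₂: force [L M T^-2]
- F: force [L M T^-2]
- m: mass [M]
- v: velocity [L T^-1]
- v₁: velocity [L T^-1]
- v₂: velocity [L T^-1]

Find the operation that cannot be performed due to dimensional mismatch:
(B) F + mv

(A) F₁ − F₂: F₁ [L M T^-2] and F₂ [L M T^-2] — same dimensions ✓
(B) F + mv: F [L M T^-2] and mv [L M T^-1] — different dimensions cannot be added/subtracted ✗
(C) v₁ + v₂: v₁ [L T^-1] and v₂ [L T^-1] — same dimensions ✓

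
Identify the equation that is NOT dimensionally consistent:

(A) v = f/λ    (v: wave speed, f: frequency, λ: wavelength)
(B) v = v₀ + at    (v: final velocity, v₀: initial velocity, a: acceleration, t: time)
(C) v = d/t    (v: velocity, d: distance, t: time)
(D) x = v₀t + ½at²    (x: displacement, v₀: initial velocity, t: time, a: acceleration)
(A) v = f/λ

The equation (A) v = f/λ is dimensionally incorrect.

LHS (v): [L T^-1]
RHS (f/λ): [L^-1 T^-1] ✗

The dimensions do not match. The other three equations balance.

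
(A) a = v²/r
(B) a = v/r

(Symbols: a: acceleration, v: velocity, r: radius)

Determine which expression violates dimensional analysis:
(B)

(A) a = v²/r: LHS [L T^-2], RHS [L T^-2] ✓
(B) a = v/r: LHS [L T^-2], RHS [T^-1] ✗

Expression (B) a = v/r is dimensionally incorrect.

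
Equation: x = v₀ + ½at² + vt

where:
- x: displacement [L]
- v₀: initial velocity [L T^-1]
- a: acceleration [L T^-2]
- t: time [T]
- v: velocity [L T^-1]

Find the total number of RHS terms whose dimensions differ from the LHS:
1

LHS x: [L]
- v₀: [L T^-1] ✗
- ½at²: [L] ✓
- vt: [L] ✓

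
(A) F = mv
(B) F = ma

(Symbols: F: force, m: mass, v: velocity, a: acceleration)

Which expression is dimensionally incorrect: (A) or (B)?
(A)

(A) F = mv: LHS [L M T^-2], RHS [L M T^-1] ✗
(B) F = ma: LHS [L M T^-2], RHS [L M T^-2] ✓

Expression (A) F = mv is dimensionally incorrect.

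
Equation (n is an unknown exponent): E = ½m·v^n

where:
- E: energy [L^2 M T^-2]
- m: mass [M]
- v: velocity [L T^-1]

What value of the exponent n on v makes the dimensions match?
n = 2

E has dimensions [L^2 M T^-2]; v has dimensions [L T^-1].
The rest of the RHS has dimensions [M], so v^n must supply [L^2 T^-2].
With n = 2: ½m·v^2 has dimensions [L^2 M T^-2], matching the LHS ✓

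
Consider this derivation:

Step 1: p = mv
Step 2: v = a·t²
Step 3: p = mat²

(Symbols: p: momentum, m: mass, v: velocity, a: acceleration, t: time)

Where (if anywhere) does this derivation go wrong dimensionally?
Step 2

Step 1: p = mv → LHS [L M T^-1], RHS [L M T^-1] ✓
Step 2: v = a·t² → LHS [L T^-1], RHS [L] ✗

The first dimensional inconsistency appears in step 2: v = a·t²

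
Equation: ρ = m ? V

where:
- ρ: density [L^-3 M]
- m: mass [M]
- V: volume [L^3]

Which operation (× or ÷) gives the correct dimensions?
division (÷): ρ = m ÷ V

ρ [L^-3 M]; m [M]; V [L^3].
m × V → [L^3 M] ✗
m ÷ V → [L^-3 M] ✓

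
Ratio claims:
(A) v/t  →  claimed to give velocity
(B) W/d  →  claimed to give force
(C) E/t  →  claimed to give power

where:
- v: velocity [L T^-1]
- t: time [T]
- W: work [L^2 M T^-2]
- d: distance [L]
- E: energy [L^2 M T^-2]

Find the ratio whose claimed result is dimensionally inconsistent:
(A) v/t does not give velocity

(A) v/t: [L T^-2] ≠ velocity [L T^-1] ✗
(B) W/d: [L M T^-2] = force [L M T^-2] ✓
(C) E/t: [L^2 M T^-3] = power [L^2 M T^-3] ✓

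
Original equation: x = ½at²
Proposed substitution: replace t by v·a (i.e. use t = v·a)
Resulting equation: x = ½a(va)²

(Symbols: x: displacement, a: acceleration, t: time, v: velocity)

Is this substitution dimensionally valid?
No

[t] = [T] and [v·a] = [L^2 T^-3]. These differ, so the substitution replaces a quantity by one of different dimensions and the result x = ½a(va)² has LHS [L] vs RHS [L^5 T^-8] — inconsistent.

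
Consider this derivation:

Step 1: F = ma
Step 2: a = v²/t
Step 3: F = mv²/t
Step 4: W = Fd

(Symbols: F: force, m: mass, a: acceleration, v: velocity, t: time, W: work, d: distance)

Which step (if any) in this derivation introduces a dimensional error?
Step 2

Step 1: F = ma → LHS [L M T^-2], RHS [L M T^-2] ✓
Step 2: a = v²/t → LHS [L T^-2], RHS [L^2 T^-3] ✗

The first dimensional inconsistency appears in step 2: a = v²/t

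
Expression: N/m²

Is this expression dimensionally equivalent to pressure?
Yes

The expression N/m² has dimensions [L^-1 M T^-2], which is exactly pressure [L^-1 M T^-2].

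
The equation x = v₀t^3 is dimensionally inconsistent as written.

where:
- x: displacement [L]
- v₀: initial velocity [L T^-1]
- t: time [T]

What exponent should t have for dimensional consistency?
The exponent of t should be 1: x = v₀t

The LHS x has dimensions [L]; t has dimensions [T].
As written, the RHS v₀t^3 (exponent 3 on t) has dimensions [L T^2], which does not match.
With exponent 1, the RHS v₀t has dimensions [L], matching the LHS.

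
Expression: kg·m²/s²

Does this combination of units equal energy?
Yes

The expression kg·m²/s² has dimensions [L^2 M T^-2], which is exactly energy [L^2 M T^-2].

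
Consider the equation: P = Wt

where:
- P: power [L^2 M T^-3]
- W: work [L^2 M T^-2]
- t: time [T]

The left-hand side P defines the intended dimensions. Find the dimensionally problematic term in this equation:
The right-hand side term Wt

P has dimensions [L^2 M T^-3], but Wt has dimensions [L^2 M T^-1], so the term Wt is dimensionally wrong for P.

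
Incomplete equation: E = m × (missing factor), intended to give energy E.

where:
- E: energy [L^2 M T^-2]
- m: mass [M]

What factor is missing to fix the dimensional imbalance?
v² (velocity squared), dimensions [L^2 T^-2]

E has dimensions [L^2 M T^-2] and m has dimensions [M].
The missing factor must have dimensions [L^2 M T^-2] / [M] = [L^2 T^-2], i.e. velocity squared (v²).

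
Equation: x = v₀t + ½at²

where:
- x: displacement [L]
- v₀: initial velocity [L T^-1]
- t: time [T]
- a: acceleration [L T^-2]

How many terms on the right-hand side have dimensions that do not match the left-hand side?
0

LHS x: [L]
- v₀t: [L] ✓
- ½at²: [L] ✓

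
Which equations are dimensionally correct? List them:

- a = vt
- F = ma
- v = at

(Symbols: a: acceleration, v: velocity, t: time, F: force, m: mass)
Dimensionally correct: F = ma, v = at
Dimensionally incorrect: a = vt
Ordered (correct first, then incorrect): F = ma, v = at, a = vt

- a = vt: LHS [L T^-2], RHS [L] → incorrect ✗
- F = ma: LHS [L M T^-2], RHS [L M T^-2] → correct ✓
- v = at: LHS [L T^-1], RHS [L T^-1] → correct ✓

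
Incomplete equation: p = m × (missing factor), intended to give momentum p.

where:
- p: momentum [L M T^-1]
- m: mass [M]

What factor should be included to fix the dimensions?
v (velocity), dimensions [L T^-1]

p has dimensions [L M T^-1] and m has dimensions [M].
The missing factor must have dimensions [L M T^-1] / [M] = [L T^-1], i.e. velocity (v).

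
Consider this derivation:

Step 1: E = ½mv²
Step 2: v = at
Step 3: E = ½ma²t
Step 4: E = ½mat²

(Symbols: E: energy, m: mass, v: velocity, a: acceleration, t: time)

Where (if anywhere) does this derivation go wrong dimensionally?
Step 3

Step 1: E = ½mv² → LHS [L^2 M T^-2], RHS [L^2 M T^-2] ✓
Step 2: v = at → LHS [L T^-1], RHS [L T^-1] ✓
Step 3: E = ½ma²t → LHS [L^2 M T^-2], RHS [L^2 M T^-3] ✗

The first dimensional inconsistency appears in step 3: E = ½ma²t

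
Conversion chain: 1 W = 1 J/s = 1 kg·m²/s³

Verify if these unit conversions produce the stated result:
The chain is correct (no errors).

Correct: Watt is Joule per second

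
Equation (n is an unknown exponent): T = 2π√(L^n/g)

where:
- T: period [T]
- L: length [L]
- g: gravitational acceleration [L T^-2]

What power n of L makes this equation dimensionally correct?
n = 1

T has dimensions [T]; L has dimensions [L].
With n = 1: 2π√(L^1/g) has dimensions [T], matching the LHS ✓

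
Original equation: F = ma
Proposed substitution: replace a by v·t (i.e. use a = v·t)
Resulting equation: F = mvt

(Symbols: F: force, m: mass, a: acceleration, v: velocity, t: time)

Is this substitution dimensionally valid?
No

[a] = [L T^-2] and [v·t] = [L]. These differ, so the substitution replaces a quantity by one of different dimensions and the result F = mvt has LHS [L M T^-2] vs RHS [L M] — inconsistent.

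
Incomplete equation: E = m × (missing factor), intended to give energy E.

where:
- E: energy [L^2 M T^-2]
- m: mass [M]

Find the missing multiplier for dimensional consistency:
v² (velocity squared), dimensions [L^2 T^-2]

E has dimensions [L^2 M T^-2] and m has dimensions [M].
The missing factor must have dimensions [L^2 M T^-2] / [M] = [L^2 T^-2], i.e. velocity squared (v²).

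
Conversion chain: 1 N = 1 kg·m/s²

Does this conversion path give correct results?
The chain is correct (no errors).

Correct: Newton is defined as kg·m/s²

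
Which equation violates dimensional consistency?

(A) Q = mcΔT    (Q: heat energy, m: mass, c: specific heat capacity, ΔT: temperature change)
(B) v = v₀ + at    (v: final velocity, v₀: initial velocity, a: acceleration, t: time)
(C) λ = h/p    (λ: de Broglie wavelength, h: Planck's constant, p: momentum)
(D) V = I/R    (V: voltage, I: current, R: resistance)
(D) V = I/R

The equation (D) V = I/R is dimensionally incorrect.

LHS (V): [I^-1 L^2 M T^-3]
RHS (I/R): [I^3 L^-2 M^-1 T^3] ✗

The dimensions do not match. The other three equations balance.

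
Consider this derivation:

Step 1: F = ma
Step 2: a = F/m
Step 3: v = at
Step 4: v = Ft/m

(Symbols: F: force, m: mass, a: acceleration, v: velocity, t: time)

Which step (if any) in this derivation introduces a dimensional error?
No step introduces an error — all steps are dimensionally consistent.

Step 1: F = ma → LHS [L M T^-2], RHS [L M T^-2] ✓
Step 2: a = F/m → LHS [L T^-2], RHS [L T^-2] ✓
Step 3: v = at → LHS [L T^-1], RHS [L T^-1] ✓
Step 4: v = Ft/m → LHS [L T^-1], RHS [L T^-1] ✓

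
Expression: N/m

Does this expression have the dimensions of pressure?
No

The expression N/m has dimensions [M T^-2], but pressure has dimensions [L^-1 M T^-2].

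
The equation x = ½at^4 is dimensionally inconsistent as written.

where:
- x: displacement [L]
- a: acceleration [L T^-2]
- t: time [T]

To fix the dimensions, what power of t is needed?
The exponent of t should be 2: x = ½at^2

The LHS x has dimensions [L]; t has dimensions [T].
As written, the RHS ½at^4 (exponent 4 on t) has dimensions [L T^2], which does not match.
With exponent 2, the RHS ½at^2 has dimensions [L], matching the LHS.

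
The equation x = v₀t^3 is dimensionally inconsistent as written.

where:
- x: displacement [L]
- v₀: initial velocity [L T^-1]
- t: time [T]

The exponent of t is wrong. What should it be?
The exponent of t should be 1: x = v₀t

The LHS x has dimensions [L]; t has dimensions [T].
As written, the RHS v₀t^3 (exponent 3 on t) has dimensions [L T^2], which does not match.
With exponent 1, the RHS v₀t has dimensions [L], matching the LHS.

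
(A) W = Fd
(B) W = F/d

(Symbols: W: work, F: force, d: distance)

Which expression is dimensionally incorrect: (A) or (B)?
(B)

(A) W = Fd: LHS [L^2 M T^-2], RHS [L^2 M T^-2] ✓
(B) W = F/d: LHS [L^2 M T^-2], RHS [M T^-2] ✗

Expression (B) W = F/d is dimensionally incorrect.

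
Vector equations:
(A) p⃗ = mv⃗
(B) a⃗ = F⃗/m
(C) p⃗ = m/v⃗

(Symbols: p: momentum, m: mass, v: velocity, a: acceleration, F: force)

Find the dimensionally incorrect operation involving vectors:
(C) p⃗ = m/v⃗

(A) p⃗ = mv⃗: LHS [L M T^-1], RHS [L M T^-1] ✓ — mass (scalar) times velocity (vector)
(B) a⃗ = F⃗/m: LHS [L T^-2], RHS [L T^-2] ✓ — force (vector) divided by mass (scalar)
(C) p⃗ = m/v⃗: LHS [L M T^-1], RHS [L^-1 M T] ✗ — momentum is mass times velocity; should be mv⃗ (and division by a vector is undefined)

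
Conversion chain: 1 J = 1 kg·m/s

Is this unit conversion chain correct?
The chain is incorrect (it contains an error).

Incorrect: Joule is kg·m²/s², not kg·m/s (that is momentum)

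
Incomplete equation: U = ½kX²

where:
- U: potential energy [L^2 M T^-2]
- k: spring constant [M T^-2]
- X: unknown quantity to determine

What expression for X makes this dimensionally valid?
X = x (displacement), dimensions [L]

U has dimensions [L^2 M T^-2]; the rest of the RHS (½k) has dimensions [M T^-2].
So X² must have dimensions [L^2], i.e. X has dimensions [L] — X = x (displacement).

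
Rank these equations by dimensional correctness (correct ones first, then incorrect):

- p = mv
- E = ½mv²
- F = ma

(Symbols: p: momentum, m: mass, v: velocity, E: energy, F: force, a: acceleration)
Dimensionally correct: p = mv, E = ½mv², F = ma
Dimensionally incorrect: none
Ordered (correct first, then incorrect): p = mv, E = ½mv², F = ma

- p = mv: LHS [L M T^-1], RHS [L M T^-1] → correct ✓
- E = ½mv²: LHS [L^2 M T^-2], RHS [L^2 M T^-2] → correct ✓
- F = ma: LHS [L M T^-2], RHS [L M T^-2] → correct ✓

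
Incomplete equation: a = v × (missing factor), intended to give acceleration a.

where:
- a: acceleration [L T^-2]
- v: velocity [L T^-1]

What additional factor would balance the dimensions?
1/t (inverse time), dimensions [T^-1]

a has dimensions [L T^-2] and v has dimensions [L T^-1].
The missing factor must have dimensions [L T^-2] / [L T^-1] = [T^-1], i.e. inverse time (1/t).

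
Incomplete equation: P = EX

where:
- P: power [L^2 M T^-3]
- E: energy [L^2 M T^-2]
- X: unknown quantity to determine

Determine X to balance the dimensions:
X = f (inverse time / frequency (1/t)), dimensions [T^-1]

P has dimensions [L^2 M T^-3]; the rest of the RHS (E) has dimensions [L^2 M T^-2].
So X must have dimensions [T^-1] — X = f (inverse time / frequency (1/t)).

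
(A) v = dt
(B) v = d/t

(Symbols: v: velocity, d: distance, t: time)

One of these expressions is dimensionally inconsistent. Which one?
(A)

(A) v = dt: LHS [L T^-1], RHS [L T] ✗
(B) v = d/t: LHS [L T^-1], RHS [L T^-1] ✓

Expression (A) v = dt is dimensionally incorrect.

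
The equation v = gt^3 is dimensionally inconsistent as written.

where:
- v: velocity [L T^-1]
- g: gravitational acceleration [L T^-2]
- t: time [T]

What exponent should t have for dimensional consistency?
The exponent of t should be 1: v = gt

The LHS v has dimensions [L T^-1]; t has dimensions [T].
As written, the RHS gt^3 (exponent 3 on t) has dimensions [L T], which does not match.
With exponent 1, the RHS gt has dimensions [L T^-1], matching the LHS.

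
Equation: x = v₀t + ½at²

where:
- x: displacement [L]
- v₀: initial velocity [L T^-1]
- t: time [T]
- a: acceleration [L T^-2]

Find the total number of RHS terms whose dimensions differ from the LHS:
0

LHS x: [L]
- v₀t: [L] ✓
- ½at²: [L] ✓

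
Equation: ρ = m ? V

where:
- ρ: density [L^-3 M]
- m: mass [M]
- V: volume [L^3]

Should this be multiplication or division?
division (÷): ρ = m ÷ V

ρ [L^-3 M]; m [M]; V [L^3].
m × V → [L^3 M] ✗
m ÷ V → [L^-3 M] ✓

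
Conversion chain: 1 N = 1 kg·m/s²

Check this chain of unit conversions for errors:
The chain is correct (no errors).

Correct: Newton is defined as kg·m/s²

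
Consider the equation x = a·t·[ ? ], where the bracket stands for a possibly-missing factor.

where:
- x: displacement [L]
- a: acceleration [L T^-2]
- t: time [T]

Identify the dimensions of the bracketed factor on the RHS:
[T] — time (e.g. t)

x has dimensions [L]; a·t has dimensions [L T^-1].
The bracketed factor must supply [L] / [L T^-1] = [T].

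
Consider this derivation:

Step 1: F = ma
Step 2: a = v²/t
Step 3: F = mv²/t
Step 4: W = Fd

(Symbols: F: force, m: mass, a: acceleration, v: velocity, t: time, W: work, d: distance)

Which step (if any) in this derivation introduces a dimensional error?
Step 2

Step 1: F = ma → LHS [L M T^-2], RHS [L M T^-2] ✓
Step 2: a = v²/t → LHS [L T^-2], RHS [L^2 T^-3] ✗

The first dimensional inconsistency appears in step 2: a = v²/t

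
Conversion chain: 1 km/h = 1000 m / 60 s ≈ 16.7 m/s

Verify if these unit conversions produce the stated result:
The chain is incorrect (it contains an error).

Incorrect: 1 h = 3600 s, not 60 s (1 km/h ≈ 0.278 m/s)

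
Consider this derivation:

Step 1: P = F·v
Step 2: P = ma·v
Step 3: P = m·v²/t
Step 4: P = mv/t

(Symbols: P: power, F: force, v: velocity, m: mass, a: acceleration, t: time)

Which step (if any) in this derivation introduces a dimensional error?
Step 4

Step 1: P = F·v → LHS [L^2 M T^-3], RHS [L^2 M T^-3] ✓
Step 2: P = ma·v → LHS [L^2 M T^-3], RHS [L^2 M T^-3] ✓
Step 3: P = m·v²/t → LHS [L^2 M T^-3], RHS [L^2 M T^-3] ✓
Step 4: P = mv/t → LHS [L^2 M T^-3], RHS [L M T^-2] ✗

The first dimensional inconsistency appears in step 4: P = mv/t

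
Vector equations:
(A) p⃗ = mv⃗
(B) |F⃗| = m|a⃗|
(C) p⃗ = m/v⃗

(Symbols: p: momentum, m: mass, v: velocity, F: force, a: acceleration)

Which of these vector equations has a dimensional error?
(C) p⃗ = m/v⃗

(A) p⃗ = mv⃗: LHS [L M T^-1], RHS [L M T^-1] ✓ — mass (scalar) times velocity (vector)
(B) |F⃗| = m|a⃗|: LHS [L M T^-2], RHS [L M T^-2] ✓ — magnitudes of vectors are scalars
(C) p⃗ = m/v⃗: LHS [L M T^-1], RHS [L^-1 M T] ✗ — momentum is mass times velocity; should be mv⃗ (and division by a vector is undefined)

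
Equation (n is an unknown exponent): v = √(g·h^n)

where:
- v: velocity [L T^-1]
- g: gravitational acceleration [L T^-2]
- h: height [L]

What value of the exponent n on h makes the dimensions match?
n = 1

v has dimensions [L T^-1]; h has dimensions [L].
With n = 1: √(g·h^1) has dimensions [L T^-1], matching the LHS ✓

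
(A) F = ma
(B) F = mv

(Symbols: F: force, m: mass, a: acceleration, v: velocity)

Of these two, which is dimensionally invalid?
(B)

(A) F = ma: LHS [L M T^-2], RHS [L M T^-2] ✓
(B) F = mv: LHS [L M T^-2], RHS [L M T^-1] ✗

Expression (B) F = mv is dimensionally incorrect.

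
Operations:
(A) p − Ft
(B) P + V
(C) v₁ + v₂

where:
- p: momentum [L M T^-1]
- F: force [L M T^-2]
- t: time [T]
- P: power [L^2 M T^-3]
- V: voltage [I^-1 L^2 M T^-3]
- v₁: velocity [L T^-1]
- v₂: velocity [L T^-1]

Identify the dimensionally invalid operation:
(B) P + V

(A) p − Ft: p [L M T^-1] and Ft [L M T^-1] — same dimensions ✓
(B) P + V: P [L^2 M T^-3] and V [I^-1 L^2 M T^-3] — different dimensions cannot be added/subtracted ✗
(C) v₁ + v₂: v₁ [L T^-1] and v₂ [L T^-1] — same dimensions ✓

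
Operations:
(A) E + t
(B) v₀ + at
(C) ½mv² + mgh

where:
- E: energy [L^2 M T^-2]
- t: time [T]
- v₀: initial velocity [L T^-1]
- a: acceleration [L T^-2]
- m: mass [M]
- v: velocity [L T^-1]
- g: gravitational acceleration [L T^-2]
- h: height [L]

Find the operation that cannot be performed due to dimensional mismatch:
(A) E + t

(A) E + t: E [L^2 M T^-2] and t [T] — different dimensions cannot be added/subtracted ✗
(B) v₀ + at: v₀ [L T^-1] and at [L T^-1] — same dimensions ✓
(C) ½mv² + mgh: ½mv² [L^2 M T^-2] and mgh [L^2 M T^-2] — same dimensions ✓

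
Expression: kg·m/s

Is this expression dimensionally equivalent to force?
No

The expression kg·m/s has dimensions [L M T^-1], but force has dimensions [L M T^-2].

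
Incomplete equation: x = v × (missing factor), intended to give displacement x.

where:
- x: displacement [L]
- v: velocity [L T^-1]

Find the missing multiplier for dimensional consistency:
t (time), dimensions [T]

x has dimensions [L] and v has dimensions [L T^-1].
The missing factor must have dimensions [L] / [L T^-1] = [T], i.e. time (t).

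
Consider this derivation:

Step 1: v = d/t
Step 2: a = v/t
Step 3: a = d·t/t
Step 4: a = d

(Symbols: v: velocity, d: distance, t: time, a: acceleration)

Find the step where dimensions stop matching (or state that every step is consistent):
Step 3

Step 1: v = d/t → LHS [L T^-1], RHS [L T^-1] ✓
Step 2: a = v/t → LHS [L T^-2], RHS [L T^-2] ✓
Step 3: a = d·t/t → LHS [L T^-2], RHS [L] ✗

The first dimensional inconsistency appears in step 3: a = d·t/t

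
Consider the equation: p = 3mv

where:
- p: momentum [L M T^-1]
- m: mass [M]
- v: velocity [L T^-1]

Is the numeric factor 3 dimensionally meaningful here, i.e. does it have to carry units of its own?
No

p has dimensions [L M T^-1] and mv already has dimensions [L M T^-1], so the equation balances without 3 contributing any dimensions. 3 is a pure (dimensionless) number; changing or removing it would not affect dimensional consistency.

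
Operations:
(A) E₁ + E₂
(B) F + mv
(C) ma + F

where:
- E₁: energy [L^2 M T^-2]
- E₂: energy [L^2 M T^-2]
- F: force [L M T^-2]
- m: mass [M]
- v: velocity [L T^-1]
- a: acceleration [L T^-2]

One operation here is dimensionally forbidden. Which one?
(B) F + mv

(A) E₁ + E₂: E₁ [L^2 M T^-2] and E₂ [L^2 M T^-2] — same dimensions ✓
(B) F + mv: F [L M T^-2] and mv [L M T^-1] — different dimensions cannot be added/subtracted ✗
(C) ma + F: ma [L M T^-2] and F [L M T^-2] — same dimensions ✓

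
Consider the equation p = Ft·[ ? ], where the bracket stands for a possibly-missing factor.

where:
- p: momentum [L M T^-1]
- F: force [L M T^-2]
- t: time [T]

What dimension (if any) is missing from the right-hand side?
Nothing is missing — the bracketed factor must be dimensionless.

p has dimensions [L M T^-1] and Ft already has dimensions [L M T^-1], so p = Ft is dimensionally complete.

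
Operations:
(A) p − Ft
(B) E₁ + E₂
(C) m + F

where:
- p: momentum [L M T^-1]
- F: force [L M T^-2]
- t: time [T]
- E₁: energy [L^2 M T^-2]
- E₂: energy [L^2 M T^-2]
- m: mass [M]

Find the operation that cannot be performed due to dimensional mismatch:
(C) m + F

(A) p − Ft: p [L M T^-1] and Ft [L M T^-1] — same dimensions ✓
(B) E₁ + E₂: E₁ [L^2 M T^-2] and E₂ [L^2 M T^-2] — same dimensions ✓
(C) m + F: m [M] and F [L M T^-2] — different dimensions cannot be added/subtracted ✗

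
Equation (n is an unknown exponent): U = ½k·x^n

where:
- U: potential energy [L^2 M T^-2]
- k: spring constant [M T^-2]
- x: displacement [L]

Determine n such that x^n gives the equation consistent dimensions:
n = 2

U has dimensions [L^2 M T^-2]; x has dimensions [L].
The rest of the RHS has dimensions [M T^-2], so x^n must supply [L^2].
With n = 2: ½k·x^2 has dimensions [L^2 M T^-2], matching the LHS ✓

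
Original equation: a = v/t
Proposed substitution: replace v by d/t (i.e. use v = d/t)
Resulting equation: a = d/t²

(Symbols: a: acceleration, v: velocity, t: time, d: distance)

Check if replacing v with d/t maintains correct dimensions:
Yes

[v] = [L T^-1] and [d/t] = [L T^-1]. These match, so the substitution replaces a quantity by one of the same dimensions and the result a = d/t² has LHS [L T^-2] vs RHS [L T^-2] — still consistent.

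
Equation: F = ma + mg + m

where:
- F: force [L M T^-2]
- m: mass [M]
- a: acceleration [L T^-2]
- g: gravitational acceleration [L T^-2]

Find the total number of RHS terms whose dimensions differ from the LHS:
1

LHS F: [L M T^-2]
- ma: [L M T^-2] ✓
- mg: [L M T^-2] ✓
- m: [M] ✗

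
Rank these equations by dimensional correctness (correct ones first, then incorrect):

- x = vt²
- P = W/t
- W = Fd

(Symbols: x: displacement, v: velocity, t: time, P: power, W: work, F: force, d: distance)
Dimensionally correct: P = W/t, W = Fd
Dimensionally incorrect: x = vt²
Ordered (correct first, then incorrect): P = W/t, W = Fd, x = vt²

- x = vt²: LHS [L], RHS [L T] → incorrect ✗
- P = W/t: LHS [L^2 M T^-3], RHS [L^2 M T^-3] → correct ✓
- W = Fd: LHS [L^2 M T^-2], RHS [L^2 M T^-2] → correct ✓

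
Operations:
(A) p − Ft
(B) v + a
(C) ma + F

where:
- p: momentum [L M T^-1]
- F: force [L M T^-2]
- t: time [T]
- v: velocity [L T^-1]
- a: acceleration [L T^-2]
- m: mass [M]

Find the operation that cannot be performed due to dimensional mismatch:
(B) v + a

(A) p − Ft: p [L M T^-1] and Ft [L M T^-1] — same dimensions ✓
(B) v + a: v [L T^-1] and a [L T^-2] — different dimensions cannot be added/subtracted ✗
(C) ma + F: ma [L M T^-2] and F [L M T^-2] — same dimensions ✓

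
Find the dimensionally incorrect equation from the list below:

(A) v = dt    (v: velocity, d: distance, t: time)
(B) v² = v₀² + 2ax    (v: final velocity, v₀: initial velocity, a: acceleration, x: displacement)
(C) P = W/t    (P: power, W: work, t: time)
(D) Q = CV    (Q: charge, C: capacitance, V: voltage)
(A) v = dt

The equation (A) v = dt is dimensionally incorrect.

LHS (v): [L T^-1]
RHS (dt): [L T] ✗

The dimensions do not match. The other three equations balance.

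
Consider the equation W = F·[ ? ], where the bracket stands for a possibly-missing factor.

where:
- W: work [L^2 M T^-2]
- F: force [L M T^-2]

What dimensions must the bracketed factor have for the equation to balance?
[L] — length (e.g. a distance d)

W has dimensions [L^2 M T^-2]; F has dimensions [L M T^-2].
The bracketed factor must supply [L^2 M T^-2] / [L M T^-2] = [L].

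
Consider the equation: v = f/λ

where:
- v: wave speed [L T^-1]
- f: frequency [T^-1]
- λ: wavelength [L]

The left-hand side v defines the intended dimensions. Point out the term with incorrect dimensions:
The right-hand side term f/λ

v has dimensions [L T^-1], but f/λ has dimensions [L^-1 T^-1], so the term f/λ is dimensionally wrong for v.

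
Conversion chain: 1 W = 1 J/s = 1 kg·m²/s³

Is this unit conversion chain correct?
The chain is correct (no errors).

Correct: Watt is Joule per second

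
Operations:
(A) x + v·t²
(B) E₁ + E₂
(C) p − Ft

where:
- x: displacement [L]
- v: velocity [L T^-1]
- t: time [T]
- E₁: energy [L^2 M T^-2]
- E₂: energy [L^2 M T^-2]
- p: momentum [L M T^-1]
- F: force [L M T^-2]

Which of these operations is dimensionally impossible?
(A) x + v·t²

(A) x + v·t²: x [L] and v·t² [L T] — different dimensions cannot be added/subtracted ✗
(B) E₁ + E₂: E₁ [L^2 M T^-2] and E₂ [L^2 M T^-2] — same dimensions ✓
(C) p − Ft: p [L M T^-1] and Ft [L M T^-1] — same dimensions ✓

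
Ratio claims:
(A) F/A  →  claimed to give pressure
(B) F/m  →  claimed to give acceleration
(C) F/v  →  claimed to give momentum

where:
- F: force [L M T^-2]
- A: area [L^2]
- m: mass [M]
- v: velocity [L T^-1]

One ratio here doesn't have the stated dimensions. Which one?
(C) F/v does not give momentum

(A) F/A: [L^-1 M T^-2] = pressure [L^-1 M T^-2] ✓
(B) F/m: [L T^-2] = acceleration [L T^-2] ✓
(C) F/v: [M T^-1] ≠ momentum [L M T^-1] ✗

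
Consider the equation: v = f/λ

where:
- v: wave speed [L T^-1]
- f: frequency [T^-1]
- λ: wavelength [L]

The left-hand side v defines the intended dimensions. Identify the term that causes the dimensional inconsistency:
The right-hand side term f/λ

v has dimensions [L T^-1], but f/λ has dimensions [L^-1 T^-1], so the term f/λ is dimensionally wrong for v.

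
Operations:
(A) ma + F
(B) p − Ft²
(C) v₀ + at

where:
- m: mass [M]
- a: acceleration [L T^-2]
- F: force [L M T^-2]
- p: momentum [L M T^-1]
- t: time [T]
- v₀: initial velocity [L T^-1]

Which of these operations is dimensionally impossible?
(B) p − Ft²

(A) ma + F: ma [L M T^-2] and F [L M T^-2] — same dimensions ✓
(B) p − Ft²: p [L M T^-1] and Ft² [L M] — different dimensions cannot be added/subtracted ✗
(C) v₀ + at: v₀ [L T^-1] and at [L T^-1] — same dimensions ✓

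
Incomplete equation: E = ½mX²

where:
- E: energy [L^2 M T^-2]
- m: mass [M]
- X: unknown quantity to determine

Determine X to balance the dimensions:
X = v (velocity), dimensions [L T^-1]

E has dimensions [L^2 M T^-2]; the rest of the RHS (½m) has dimensions [M].
So X² must have dimensions [L^2 T^-2], i.e. X has dimensions [L T^-1] — X = v (velocity).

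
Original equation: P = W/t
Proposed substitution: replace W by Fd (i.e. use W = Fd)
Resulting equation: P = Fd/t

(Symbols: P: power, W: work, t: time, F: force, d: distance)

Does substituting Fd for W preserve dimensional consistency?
Yes

[W] = [L^2 M T^-2] and [Fd] = [L^2 M T^-2]. These match, so the substitution replaces a quantity by one of the same dimensions and the result P = Fd/t has LHS [L^2 M T^-3] vs RHS [L^2 M T^-3] — still consistent.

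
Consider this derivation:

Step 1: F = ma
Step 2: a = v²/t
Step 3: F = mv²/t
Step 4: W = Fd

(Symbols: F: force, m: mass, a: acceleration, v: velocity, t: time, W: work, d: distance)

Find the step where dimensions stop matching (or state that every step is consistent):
Step 2

Step 1: F = ma → LHS [L M T^-2], RHS [L M T^-2] ✓
Step 2: a = v²/t → LHS [L T^-2], RHS [L^2 T^-3] ✗

The first dimensional inconsistency appears in step 2: a = v²/t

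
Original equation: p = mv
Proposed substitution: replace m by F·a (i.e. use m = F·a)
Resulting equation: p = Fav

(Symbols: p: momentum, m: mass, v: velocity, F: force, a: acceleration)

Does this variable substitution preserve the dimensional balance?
No

[m] = [M] and [F·a] = [L^2 M T^-4]. These differ, so the substitution replaces a quantity by one of different dimensions and the result p = Fav has LHS [L M T^-1] vs RHS [L^3 M T^-5] — inconsistent.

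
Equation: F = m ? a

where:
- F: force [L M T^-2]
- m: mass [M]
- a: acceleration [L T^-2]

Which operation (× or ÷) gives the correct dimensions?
multiplication (×): F = m × a

F [L M T^-2]; m [M]; a [L T^-2].
m × a → [L M T^-2] ✓
m ÷ a → [L^-1 M T^2] ✗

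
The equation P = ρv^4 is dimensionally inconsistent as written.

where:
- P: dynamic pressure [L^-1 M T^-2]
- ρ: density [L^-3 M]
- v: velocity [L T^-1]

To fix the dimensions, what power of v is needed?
The exponent of v should be 2: P = ρv^2

The LHS P has dimensions [L^-1 M T^-2]; v has dimensions [L T^-1].
As written, the RHS ρv^4 (exponent 4 on v) has dimensions [L M T^-4], which does not match.
With exponent 2, the RHS ρv^2 has dimensions [L^-1 M T^-2], matching the LHS.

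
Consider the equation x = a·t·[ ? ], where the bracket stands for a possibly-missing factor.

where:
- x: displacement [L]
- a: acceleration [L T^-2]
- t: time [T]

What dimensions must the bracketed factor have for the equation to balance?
[T] — time (e.g. t)

x has dimensions [L]; a·t has dimensions [L T^-1].
The bracketed factor must supply [L] / [L T^-1] = [T].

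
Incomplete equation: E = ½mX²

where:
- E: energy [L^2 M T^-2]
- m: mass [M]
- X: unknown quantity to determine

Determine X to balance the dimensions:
X = v (velocity), dimensions [L T^-1]

E has dimensions [L^2 M T^-2]; the rest of the RHS (½m) has dimensions [M].
So X² must have dimensions [L^2 T^-2], i.e. X has dimensions [L T^-1] — X = v (velocity).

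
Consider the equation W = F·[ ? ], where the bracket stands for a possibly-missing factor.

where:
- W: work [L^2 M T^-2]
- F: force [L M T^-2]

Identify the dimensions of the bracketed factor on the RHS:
[L] — length (e.g. a distance d)

W has dimensions [L^2 M T^-2]; F has dimensions [L M T^-2].
The bracketed factor must supply [L^2 M T^-2] / [L M T^-2] = [L].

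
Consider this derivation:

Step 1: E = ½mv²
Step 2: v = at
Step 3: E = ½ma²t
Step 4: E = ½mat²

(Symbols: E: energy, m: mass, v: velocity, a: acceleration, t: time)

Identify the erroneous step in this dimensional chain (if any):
Step 3

Step 1: E = ½mv² → LHS [L^2 M T^-2], RHS [L^2 M T^-2] ✓
Step 2: v = at → LHS [L T^-1], RHS [L T^-1] ✓
Step 3: E = ½ma²t → LHS [L^2 M T^-2], RHS [L^2 M T^-3] ✗

The first dimensional inconsistency appears in step 3: E = ½ma²t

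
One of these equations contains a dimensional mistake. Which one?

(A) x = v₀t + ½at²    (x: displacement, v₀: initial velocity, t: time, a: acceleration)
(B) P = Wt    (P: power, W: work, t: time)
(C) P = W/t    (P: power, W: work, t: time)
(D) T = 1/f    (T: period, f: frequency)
(B) P = Wt

The equation (B) P = Wt is dimensionally incorrect.

LHS (P): [L^2 M T^-3]
RHS (Wt): [L^2 M T^-1] ✗

The dimensions do not match. The other three equations balance.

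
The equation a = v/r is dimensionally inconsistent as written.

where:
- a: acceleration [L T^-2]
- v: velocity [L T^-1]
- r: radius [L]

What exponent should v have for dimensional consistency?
The exponent of v should be 2: a = v^2/r

The LHS a has dimensions [L T^-2]; v has dimensions [L T^-1].
As written, the RHS v/r (exponent 1 on v) has dimensions [T^-1], which does not match.
With exponent 2, the RHS v^2/r has dimensions [L T^-2], matching the LHS.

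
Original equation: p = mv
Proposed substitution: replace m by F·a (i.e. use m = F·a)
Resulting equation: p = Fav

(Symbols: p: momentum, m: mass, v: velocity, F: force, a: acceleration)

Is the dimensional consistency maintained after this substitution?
No

[m] = [M] and [F·a] = [L^2 M T^-4]. These differ, so the substitution replaces a quantity by one of different dimensions and the result p = Fav has LHS [L M T^-1] vs RHS [L^3 M T^-5] — inconsistent.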